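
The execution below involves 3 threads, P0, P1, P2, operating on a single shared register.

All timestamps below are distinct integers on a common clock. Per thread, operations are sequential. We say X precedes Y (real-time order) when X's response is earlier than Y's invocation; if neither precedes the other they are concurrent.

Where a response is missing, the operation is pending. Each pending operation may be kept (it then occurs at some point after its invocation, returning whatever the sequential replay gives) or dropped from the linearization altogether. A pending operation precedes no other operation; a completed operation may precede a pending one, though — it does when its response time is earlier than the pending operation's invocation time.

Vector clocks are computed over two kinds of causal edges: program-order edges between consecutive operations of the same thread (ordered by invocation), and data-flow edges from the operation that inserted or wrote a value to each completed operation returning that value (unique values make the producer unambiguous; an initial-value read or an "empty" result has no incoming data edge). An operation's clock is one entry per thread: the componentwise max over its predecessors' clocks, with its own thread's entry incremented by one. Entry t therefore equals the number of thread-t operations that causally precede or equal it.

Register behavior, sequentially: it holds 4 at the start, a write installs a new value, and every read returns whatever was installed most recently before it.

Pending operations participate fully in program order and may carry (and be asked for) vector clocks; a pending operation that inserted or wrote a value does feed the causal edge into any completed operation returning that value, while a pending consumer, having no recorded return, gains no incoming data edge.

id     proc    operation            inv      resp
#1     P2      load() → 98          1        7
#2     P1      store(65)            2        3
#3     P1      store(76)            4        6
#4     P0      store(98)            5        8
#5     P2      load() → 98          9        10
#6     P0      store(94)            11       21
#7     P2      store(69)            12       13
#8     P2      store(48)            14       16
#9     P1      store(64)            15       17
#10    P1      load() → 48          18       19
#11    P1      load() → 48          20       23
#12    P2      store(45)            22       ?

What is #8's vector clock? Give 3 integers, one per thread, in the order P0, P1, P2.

#2, invoked 2, has no incoming edges; only P1's bump applies → (0, 1, 0)
#4, invoked 5, has no incoming edges; only P0's bump applies → (1, 0, 0)
#3 (invocation 4): componentwise max over VC(#2)=(0, 1, 0), +1 at P1, giving (0, 2, 0)
#1 (invocation 1): componentwise max over VC(#4)=(1, 0, 0), +1 at P2, giving (1, 0, 1)
#6 (invocation 11): componentwise max over VC(#4)=(1, 0, 0), +1 at P0, giving (2, 0, 0)
#9 (invocation 15): componentwise max over VC(#3)=(0, 2, 0), +1 at P1, giving (0, 3, 0)
#5 (invocation 9): componentwise max over VC(#1)=(1, 0, 1), VC(#4)=(1, 0, 0), +1 at P2, giving (1, 0, 2)
#7 (invocation 12): componentwise max over VC(#5)=(1, 0, 2), +1 at P2, giving (1, 0, 3)
#8 (invocation 14): componentwise max over VC(#7)=(1, 0, 3), +1 at P2, giving (1, 0, 4)
#12 (invocation 22): componentwise max over VC(#8)=(1, 0, 4), +1 at P2, giving (1, 0, 5)
#10 (invocation 18): componentwise max over VC(#8)=(1, 0, 4), VC(#9)=(0, 3, 0), +1 at P1, giving (1, 4, 4)
#11 (invocation 20): componentwise max over VC(#8)=(1, 0, 4), VC(#10)=(1, 4, 4), +1 at P1, giving (1, 5, 4)
target: VC(#8) = (1, 0, 4)

(1, 0, 4)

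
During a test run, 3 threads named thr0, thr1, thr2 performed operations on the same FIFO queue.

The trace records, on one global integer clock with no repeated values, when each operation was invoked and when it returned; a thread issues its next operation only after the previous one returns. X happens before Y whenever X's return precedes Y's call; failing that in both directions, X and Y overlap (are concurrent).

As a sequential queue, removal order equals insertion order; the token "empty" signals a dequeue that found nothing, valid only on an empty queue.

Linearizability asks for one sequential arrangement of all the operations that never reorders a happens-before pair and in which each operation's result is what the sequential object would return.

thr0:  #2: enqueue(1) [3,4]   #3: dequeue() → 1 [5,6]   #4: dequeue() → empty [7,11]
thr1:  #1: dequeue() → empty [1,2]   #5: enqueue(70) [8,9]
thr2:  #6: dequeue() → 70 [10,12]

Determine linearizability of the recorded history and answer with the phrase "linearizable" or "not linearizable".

linearizable

one valid linearization: #1, #2, #3, #4, #5, #6
1. #1 dequeue() → empty, leaving queue <>
2. #2 enqueue(1), leaving queue <1>
3. #3 dequeue() → 1, leaving queue <>
4. #4 dequeue() → empty, leaving queue <>
5. #5 enqueue(70), leaving queue <70>
6. #6 dequeue() → 70, leaving queue <>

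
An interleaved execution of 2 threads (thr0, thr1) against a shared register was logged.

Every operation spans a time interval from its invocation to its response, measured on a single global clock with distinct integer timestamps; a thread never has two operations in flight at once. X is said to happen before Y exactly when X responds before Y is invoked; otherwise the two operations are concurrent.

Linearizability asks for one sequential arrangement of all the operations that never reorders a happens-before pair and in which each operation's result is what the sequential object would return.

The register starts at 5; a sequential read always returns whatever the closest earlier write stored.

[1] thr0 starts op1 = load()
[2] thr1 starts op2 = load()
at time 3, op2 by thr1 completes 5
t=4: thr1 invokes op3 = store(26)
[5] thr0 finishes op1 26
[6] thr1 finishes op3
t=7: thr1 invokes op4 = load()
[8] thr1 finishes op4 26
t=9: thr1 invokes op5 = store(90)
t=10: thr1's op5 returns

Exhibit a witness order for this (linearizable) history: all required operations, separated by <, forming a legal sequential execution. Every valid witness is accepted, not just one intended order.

op2 < op3 < op1 < op4 < op5

1. op2 load() → 5, leaving value 5
2. op3 store(26), leaving value 26
3. op1 load() → 26, leaving value 26
4. op4 load() → 26, leaving value 26
5. op5 store(90), leaving value 90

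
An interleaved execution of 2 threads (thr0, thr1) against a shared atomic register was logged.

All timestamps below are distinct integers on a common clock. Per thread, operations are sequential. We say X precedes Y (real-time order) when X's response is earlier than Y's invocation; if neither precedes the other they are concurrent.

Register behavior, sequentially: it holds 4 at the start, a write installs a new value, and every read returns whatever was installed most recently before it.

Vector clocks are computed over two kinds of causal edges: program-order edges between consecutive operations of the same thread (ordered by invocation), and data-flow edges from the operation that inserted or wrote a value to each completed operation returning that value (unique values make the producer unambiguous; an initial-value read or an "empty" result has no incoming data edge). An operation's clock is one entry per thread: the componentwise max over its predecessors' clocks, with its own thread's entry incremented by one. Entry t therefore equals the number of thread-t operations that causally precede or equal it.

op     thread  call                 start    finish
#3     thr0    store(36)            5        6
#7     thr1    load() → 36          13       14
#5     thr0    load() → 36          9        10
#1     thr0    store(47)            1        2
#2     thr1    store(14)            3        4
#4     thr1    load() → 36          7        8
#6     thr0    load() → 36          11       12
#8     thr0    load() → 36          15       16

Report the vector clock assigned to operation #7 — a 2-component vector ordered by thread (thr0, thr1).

(2, 3)

no predecessors for #2 (invoked 3): thr1 increments from zero → (0, 1)
no predecessors for #1 (invoked 1): thr0 increments from zero → (1, 0)
invoked at 5, #3 merges VC(#1)=(1, 0) and bumps thr0's slot → (2, 0)
invoked at 9, #5 merges VC(#3)=(2, 0) and bumps thr0's slot → (3, 0)
invoked at 7, #4 merges VC(#2)=(0, 1), VC(#3)=(2, 0) and bumps thr1's slot → (2, 2)
invoked at 11, #6 merges VC(#3)=(2, 0), VC(#5)=(3, 0) and bumps thr0's slot → (4, 0)
invoked at 13, #7 merges VC(#3)=(2, 0), VC(#4)=(2, 2) and bumps thr1's slot → (2, 3)
invoked at 15, #8 merges VC(#3)=(2, 0), VC(#6)=(4, 0) and bumps thr0's slot → (5, 0)
target: VC(#7) = (2, 3)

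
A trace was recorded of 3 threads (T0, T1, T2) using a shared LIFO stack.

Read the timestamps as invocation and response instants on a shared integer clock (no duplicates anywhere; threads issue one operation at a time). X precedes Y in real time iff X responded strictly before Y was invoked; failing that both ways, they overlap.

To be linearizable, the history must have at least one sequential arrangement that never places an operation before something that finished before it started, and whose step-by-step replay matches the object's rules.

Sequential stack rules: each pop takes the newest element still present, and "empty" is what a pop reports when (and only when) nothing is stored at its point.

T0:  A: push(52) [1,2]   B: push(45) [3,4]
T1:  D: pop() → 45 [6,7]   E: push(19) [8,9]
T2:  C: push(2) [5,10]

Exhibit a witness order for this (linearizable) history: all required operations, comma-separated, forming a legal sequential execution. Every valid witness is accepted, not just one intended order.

A, B, D, C, E

step 1: A push(52) — stack <52>
step 2: B push(45) — stack <52,45>
step 3: D pop() → 45 — stack <52>
step 4: C push(2) — stack <52,2>
step 5: E push(19) — stack <52,2,19>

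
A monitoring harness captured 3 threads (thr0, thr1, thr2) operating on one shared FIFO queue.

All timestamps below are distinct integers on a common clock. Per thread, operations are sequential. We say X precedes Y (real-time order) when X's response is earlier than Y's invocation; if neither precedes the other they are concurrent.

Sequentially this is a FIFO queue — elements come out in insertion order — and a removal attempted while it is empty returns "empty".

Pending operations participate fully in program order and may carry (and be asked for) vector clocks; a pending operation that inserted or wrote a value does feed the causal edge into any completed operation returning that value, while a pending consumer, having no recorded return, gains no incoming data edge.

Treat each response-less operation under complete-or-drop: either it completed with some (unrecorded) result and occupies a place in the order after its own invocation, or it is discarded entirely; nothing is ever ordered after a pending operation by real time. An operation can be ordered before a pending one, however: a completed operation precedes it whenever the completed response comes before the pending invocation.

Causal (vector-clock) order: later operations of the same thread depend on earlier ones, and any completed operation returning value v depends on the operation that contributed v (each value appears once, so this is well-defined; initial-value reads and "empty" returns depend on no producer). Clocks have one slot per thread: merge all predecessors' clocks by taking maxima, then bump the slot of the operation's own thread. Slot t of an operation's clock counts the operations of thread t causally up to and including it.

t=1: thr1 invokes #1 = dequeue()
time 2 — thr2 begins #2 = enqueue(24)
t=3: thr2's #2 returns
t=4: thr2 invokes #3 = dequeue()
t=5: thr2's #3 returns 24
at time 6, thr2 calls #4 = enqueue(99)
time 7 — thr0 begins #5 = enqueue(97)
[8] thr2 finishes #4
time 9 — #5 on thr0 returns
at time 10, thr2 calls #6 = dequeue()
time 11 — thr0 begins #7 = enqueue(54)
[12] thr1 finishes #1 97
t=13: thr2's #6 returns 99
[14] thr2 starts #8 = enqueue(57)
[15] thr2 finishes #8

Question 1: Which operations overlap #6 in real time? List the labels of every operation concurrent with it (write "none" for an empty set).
#1, #7

#6 spans [10,13]: anything still running between times 10 and 13 counts as concurrent
#1 [1,12]: concurrent
#2 [2,3]: before
#3 [4,5]: before
#4 [6,8]: before
#5 [7,9]: before
#7 [11,…): concurrent
#8 [14,15]: after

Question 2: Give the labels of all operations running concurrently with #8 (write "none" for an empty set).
#7

concurrent with #8 ([14,15]): every op whose interval crosses 14..15
#1 [1,12]: before
#2 [2,3]: before
#3 [4,5]: before
#4 [6,8]: before
#5 [7,9]: before
#6 [10,13]: before
#7 [11,…): concurrent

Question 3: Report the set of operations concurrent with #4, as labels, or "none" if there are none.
#1, #5

#4 spans [6,8]; an op avoiding the whole window 6..8 is ordered, any other is concurrent
#1 [1,12]: concurrent
#2 [2,3]: before
#3 [4,5]: before
#5 [7,9]: concurrent
#6 [10,13]: after
#7 [11,…): after
#8 [14,15]: after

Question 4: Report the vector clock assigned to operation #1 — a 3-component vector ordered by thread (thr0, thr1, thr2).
(1, 1, 0)

root op #2, invoked 2: fresh clock plus thr2's own tick → (0, 0, 1)
root op #5, invoked 7: fresh clock plus thr0's own tick → (1, 0, 0)
from VC(#2)=(0, 0, 1), #3 (invoked 4) maxes components and bumps thr2 → (0, 0, 2)
from VC(#5)=(1, 0, 0), #1 (invoked 1) maxes components and bumps thr1 → (1, 1, 0)
from VC(#5)=(1, 0, 0), #7 (invoked 11) maxes components and bumps thr0 → (2, 0, 0)
from VC(#3)=(0, 0, 2), #4 (invoked 6) maxes components and bumps thr2 → (0, 0, 3)
from VC(#4)=(0, 0, 3), #6 (invoked 10) maxes components and bumps thr2 → (0, 0, 4)
from VC(#6)=(0, 0, 4), #8 (invoked 14) maxes components and bumps thr2 → (0, 0, 5)
target: VC(#1) = (1, 1, 0)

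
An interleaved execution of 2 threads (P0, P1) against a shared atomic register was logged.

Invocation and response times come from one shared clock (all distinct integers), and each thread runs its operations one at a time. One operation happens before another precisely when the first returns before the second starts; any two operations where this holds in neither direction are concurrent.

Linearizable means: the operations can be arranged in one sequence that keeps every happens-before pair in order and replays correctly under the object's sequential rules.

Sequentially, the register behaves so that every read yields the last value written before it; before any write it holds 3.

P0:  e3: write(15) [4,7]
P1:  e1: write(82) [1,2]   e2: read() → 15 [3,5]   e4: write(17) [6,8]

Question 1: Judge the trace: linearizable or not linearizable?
one valid linearization: e1, e3, e2, e4
step 1: e1 write(82) — value 82
step 2: e3 write(15) — value 15
step 3: e2 read() → 15 — value 15
step 4: e4 write(17) — value 17

linearizable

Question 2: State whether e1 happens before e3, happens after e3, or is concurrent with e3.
e1 spans [1,2], e3 spans [4,7]
resp(e1)=2 < inv(e3)=4

before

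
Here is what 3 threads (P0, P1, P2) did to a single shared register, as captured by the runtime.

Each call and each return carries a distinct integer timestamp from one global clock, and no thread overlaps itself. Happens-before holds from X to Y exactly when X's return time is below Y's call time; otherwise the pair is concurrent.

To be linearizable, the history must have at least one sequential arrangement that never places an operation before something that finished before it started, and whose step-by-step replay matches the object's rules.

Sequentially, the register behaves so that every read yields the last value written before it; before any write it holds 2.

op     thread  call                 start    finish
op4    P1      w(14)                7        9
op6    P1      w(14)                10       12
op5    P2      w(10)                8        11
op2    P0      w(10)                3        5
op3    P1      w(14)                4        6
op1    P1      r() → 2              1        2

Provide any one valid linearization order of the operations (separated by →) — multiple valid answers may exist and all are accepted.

step 1: op1 r() → 2 — value 2
step 2: op2 w(10) — value 10
step 3: op3 w(14) — value 14
step 4: op4 w(14) — value 14
step 5: op5 w(10) — value 10
step 6: op6 w(14) — value 14

op1 → op2 → op3 → op4 → op5 → op6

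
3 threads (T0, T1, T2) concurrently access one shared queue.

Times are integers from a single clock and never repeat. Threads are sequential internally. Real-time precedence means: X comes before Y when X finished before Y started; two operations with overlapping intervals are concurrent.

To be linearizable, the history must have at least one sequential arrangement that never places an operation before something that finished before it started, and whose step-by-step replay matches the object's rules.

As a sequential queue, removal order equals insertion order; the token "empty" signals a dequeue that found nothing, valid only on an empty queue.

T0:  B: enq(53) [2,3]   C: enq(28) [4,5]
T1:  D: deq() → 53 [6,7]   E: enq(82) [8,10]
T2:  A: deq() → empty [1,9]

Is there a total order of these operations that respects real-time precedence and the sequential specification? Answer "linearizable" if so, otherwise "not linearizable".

one valid linearization: A, B, C, D, E
after step 1 (A deq() → empty): queue <>
after step 2 (B enq(53)): queue <53>
after step 3 (C enq(28)): queue <53,28>
after step 4 (D deq() → 53): queue <28>
after step 5 (E enq(82)): queue <28,82>

linearizable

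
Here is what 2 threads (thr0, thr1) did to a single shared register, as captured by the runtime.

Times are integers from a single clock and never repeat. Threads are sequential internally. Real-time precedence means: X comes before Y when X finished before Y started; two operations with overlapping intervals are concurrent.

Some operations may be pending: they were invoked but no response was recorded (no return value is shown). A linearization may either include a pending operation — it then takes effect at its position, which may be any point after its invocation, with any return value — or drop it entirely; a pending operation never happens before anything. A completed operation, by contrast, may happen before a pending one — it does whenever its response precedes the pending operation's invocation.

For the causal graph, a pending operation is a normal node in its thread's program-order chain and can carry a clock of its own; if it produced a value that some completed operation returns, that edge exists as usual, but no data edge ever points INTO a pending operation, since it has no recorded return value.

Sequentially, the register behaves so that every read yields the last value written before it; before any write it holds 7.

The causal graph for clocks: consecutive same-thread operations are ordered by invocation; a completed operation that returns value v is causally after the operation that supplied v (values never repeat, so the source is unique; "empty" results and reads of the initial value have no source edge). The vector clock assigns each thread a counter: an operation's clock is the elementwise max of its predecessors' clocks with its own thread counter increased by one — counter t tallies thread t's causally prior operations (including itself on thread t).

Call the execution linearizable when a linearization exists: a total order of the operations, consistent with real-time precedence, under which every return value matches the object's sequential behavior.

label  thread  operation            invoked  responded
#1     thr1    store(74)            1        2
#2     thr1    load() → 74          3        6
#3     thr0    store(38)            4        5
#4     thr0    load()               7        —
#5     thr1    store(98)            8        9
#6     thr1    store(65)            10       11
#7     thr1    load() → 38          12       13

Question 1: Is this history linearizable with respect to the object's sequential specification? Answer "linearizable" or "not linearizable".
through event 12 a valid linearization exists; event 13 (#7 responding at time 13) ends that
checked exhaustively: 2 real-time-consistent orders of 6 completed operations, zero legal register replays
every completion of the 1 pending operation (#4) was checked; none linearizes
for example #1, #2, #3, #5, #6, #7 (pending dropped) fails at step 6: #7 load() → 38 is not legal there
for example #1, #3, #2, #5, #6, #7 (pending dropped) fails at step 3: #2 load() → 74 is not legal there

not linearizable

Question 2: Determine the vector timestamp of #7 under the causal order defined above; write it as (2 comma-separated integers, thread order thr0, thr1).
invoked at 1, #1 has no predecessors; its own thr1 bump gives (0, 1)
invoked at 4, #3 has no predecessors; its own thr0 bump gives (1, 0)
#2 (invocation 3): componentwise max over VC(#1)=(0, 1), +1 at thr1, giving (0, 2)
#4 (invocation 7): componentwise max over VC(#3)=(1, 0), +1 at thr0, giving (2, 0)
#5 (invocation 8): componentwise max over VC(#2)=(0, 2), +1 at thr1, giving (0, 3)
#6 (invocation 10): componentwise max over VC(#5)=(0, 3), +1 at thr1, giving (0, 4)
#7 (invocation 12): componentwise max over VC(#3)=(1, 0), VC(#6)=(0, 4), +1 at thr1, giving (1, 5)
target: VC(#7) = (1, 5)

(1, 5)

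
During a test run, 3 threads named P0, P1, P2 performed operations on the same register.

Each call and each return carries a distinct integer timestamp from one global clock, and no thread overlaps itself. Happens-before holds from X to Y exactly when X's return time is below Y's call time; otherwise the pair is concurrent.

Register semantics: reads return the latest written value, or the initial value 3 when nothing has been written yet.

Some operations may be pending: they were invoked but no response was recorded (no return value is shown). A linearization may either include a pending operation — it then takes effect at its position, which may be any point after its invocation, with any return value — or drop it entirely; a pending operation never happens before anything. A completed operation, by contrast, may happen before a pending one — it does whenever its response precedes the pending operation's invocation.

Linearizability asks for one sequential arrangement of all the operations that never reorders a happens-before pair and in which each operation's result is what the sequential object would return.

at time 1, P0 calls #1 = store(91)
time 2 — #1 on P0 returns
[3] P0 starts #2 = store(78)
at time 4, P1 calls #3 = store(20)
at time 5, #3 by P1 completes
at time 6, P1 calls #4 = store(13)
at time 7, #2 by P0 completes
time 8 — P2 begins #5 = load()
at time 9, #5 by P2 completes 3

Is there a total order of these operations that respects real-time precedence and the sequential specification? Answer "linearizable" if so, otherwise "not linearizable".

events 1..8 are fine; event 9 — the response of #5 at time 9 — makes the prefix non-linearizable
every one of the 2 real-time-consistent orders over 4 completed register ops fails the sequential spec
completion choices over the 1 pending operation (#4) were checked; none helps
e.g. #1, #2, #3, #5 (pending dropped): illegal at step 4, since #5 load() → 3 cannot apply there
e.g. #1, #3, #2, #5 (pending dropped): illegal at step 4, since #5 load() → 3 cannot apply there

not linearizable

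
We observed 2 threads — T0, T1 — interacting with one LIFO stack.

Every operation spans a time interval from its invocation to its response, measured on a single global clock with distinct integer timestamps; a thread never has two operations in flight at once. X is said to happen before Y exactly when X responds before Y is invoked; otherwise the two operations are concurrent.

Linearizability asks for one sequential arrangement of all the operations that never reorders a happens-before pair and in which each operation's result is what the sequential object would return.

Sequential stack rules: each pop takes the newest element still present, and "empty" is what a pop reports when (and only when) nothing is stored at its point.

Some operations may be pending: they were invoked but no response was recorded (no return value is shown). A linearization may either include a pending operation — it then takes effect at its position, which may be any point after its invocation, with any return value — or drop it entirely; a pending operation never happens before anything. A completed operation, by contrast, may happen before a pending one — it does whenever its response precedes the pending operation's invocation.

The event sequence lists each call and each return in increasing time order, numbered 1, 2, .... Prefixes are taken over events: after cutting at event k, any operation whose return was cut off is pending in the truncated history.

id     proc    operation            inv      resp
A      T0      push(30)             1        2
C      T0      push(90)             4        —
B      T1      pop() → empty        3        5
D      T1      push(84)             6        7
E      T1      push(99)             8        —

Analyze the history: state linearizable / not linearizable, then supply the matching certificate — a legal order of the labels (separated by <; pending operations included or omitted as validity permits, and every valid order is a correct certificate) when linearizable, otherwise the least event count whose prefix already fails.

not linearizable — minimal violating prefix: 5 events

the violation lands at event 5, B's response at time 5: events 1..4 linearize, events 1..5 do not
the sole real-time-consistent order of 2 completed operations fails the LIFO stack replay
including or dropping the 1 pending operation (C) in any combination fails
take A, B (pending dropped): step 2 already fails, because B pop() → empty cannot occur there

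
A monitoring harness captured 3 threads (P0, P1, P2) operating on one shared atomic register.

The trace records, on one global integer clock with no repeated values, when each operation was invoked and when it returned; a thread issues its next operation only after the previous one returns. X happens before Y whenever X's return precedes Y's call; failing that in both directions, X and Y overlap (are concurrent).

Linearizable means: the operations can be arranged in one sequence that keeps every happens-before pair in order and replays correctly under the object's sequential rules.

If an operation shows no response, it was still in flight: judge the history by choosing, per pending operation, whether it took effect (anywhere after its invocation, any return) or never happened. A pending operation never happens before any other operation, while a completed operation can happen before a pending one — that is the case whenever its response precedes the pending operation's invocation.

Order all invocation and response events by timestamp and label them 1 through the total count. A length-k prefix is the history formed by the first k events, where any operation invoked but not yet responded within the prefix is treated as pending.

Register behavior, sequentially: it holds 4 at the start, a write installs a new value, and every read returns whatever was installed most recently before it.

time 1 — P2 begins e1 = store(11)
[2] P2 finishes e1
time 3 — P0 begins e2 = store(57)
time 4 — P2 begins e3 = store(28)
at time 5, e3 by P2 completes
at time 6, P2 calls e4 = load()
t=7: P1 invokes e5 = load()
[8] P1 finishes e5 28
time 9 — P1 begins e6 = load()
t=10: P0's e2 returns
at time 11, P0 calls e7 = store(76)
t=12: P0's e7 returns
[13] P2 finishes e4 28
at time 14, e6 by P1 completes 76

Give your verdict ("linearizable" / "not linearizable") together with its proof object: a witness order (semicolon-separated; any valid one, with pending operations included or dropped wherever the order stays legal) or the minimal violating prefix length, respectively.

linearizable — witness: e1; e2; e3; e4; e5; e7; e6

after step 1 (e1 store(11)): value 11
after step 2 (e2 store(57)): value 57
after step 3 (e3 store(28)): value 28
after step 4 (e4 load() → 28): value 28
after step 5 (e5 load() → 28): value 28
after step 6 (e7 store(76)): value 76
after step 7 (e6 load() → 76): value 76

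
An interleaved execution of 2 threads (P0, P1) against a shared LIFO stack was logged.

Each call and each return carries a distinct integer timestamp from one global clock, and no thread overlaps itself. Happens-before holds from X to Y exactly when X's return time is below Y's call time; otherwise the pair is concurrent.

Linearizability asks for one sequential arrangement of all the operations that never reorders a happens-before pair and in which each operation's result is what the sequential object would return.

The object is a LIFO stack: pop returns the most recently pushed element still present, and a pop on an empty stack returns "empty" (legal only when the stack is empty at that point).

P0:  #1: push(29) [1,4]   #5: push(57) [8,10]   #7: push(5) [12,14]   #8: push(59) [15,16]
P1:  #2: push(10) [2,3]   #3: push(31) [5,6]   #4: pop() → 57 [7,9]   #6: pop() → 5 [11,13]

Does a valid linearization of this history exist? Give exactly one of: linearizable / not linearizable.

a witness: #1, #2, #3, #5, #4, #7, #6, #8
1. #1 push(29), leaving stack <29>
2. #2 push(10), leaving stack <29,10>
3. #3 push(31), leaving stack <29,10,31>
4. #5 push(57), leaving stack <29,10,31,57>
5. #4 pop() → 57, leaving stack <29,10,31>
6. #7 push(5), leaving stack <29,10,31,5>
7. #6 pop() → 5, leaving stack <29,10,31>
8. #8 push(59), leaving stack <29,10,31,59>

linearizable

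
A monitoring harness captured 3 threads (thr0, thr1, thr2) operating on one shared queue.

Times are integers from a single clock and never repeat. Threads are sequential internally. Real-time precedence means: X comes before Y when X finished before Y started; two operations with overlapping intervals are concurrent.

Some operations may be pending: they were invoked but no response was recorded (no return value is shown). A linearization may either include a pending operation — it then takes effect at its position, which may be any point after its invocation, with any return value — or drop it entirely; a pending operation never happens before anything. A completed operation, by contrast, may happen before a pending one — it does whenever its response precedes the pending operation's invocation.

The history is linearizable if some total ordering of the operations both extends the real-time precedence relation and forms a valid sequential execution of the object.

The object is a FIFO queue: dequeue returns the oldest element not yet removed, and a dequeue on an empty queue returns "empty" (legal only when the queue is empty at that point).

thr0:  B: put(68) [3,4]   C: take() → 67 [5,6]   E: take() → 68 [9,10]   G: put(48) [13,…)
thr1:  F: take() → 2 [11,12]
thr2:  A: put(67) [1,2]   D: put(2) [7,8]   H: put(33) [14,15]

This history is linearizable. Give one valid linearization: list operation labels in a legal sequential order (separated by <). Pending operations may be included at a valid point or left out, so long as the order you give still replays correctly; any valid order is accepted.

A < B < C < D < E < F < G < H

step 1: A put(67) — queue <67>
step 2: B put(68) — queue <67,68>
step 3: C take() → 67 — queue <68>
step 4: D put(2) — queue <68,2>
step 5: E take() → 68 — queue <2>
step 6: F take() → 2 — queue <>
step 7: G put(48) (pending, included) — queue <48>
step 8: H put(33) — queue <48,33>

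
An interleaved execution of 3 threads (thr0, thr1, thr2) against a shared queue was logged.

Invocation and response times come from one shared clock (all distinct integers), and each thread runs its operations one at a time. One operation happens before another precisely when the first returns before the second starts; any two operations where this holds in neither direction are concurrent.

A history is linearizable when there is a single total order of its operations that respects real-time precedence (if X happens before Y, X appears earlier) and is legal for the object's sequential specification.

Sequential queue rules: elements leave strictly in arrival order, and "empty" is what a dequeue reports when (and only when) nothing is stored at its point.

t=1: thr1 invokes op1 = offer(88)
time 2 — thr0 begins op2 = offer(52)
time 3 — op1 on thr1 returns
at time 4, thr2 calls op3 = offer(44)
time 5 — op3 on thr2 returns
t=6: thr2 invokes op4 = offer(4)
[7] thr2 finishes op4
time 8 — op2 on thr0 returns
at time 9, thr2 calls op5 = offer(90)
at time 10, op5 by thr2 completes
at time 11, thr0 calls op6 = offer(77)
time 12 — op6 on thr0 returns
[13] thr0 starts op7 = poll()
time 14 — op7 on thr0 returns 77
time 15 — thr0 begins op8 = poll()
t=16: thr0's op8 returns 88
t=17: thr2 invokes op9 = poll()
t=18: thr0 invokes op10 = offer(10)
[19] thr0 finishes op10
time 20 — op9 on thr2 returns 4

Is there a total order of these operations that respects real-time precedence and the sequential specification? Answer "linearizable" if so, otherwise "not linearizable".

already the first 14 events (up to op7's response at time 14) admit no linearization; the first 13 still do
every one of the 4 real-time-consistent orders over 7 completed queue ops fails the sequential spec
for example op1, op2, op3, op4, op5, op6, op7 fails at step 7: op7 poll() → 77 is not legal there
for example op1, op3, op2, op4, op5, op6, op7 fails at step 7: op7 poll() → 77 is not legal there

not linearizable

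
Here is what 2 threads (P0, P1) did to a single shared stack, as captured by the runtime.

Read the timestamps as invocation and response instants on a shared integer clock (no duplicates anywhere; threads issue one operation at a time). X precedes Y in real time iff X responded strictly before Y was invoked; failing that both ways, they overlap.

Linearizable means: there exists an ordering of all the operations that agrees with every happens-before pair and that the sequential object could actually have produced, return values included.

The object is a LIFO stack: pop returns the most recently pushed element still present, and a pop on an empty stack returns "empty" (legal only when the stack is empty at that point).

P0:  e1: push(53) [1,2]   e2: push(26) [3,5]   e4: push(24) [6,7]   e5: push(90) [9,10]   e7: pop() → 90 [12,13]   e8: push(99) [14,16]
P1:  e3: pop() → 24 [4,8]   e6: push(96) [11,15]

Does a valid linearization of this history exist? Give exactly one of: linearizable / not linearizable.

linearizable

witness order: e1, e2, e4, e3, e5, e7, e6, e8
after step 1 (e1 push(53)): stack <53>
after step 2 (e2 push(26)): stack <53,26>
after step 3 (e4 push(24)): stack <53,26,24>
after step 4 (e3 pop() → 24): stack <53,26>
after step 5 (e5 push(90)): stack <53,26,90>
after step 6 (e7 pop() → 90): stack <53,26>
after step 7 (e6 push(96)): stack <53,26,96>
after step 8 (e8 push(99)): stack <53,26,96,99>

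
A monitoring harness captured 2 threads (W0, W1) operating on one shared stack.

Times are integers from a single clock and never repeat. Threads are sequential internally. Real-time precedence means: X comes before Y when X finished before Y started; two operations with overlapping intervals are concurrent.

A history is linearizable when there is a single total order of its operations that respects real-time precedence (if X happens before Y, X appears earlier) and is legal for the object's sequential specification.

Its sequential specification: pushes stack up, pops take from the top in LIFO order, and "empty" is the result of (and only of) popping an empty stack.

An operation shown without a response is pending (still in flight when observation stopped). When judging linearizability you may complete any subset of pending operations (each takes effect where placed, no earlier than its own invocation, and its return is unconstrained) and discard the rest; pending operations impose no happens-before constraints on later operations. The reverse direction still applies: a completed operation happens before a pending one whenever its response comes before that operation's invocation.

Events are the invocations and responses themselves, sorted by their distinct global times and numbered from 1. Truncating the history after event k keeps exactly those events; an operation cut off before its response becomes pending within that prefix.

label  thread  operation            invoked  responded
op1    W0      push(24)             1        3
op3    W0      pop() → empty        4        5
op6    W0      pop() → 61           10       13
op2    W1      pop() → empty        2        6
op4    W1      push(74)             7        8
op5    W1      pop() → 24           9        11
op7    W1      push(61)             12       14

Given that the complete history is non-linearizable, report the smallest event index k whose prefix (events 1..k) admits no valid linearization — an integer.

events 1..5 are still linearizable — one witness is op1, op2, op3:
after step 1 (op1 push(24)): stack <24>
after step 2 (op2 pop() (pending, included)): stack <>
after step 3 (op3 pop() → empty): stack <>
once event 6 joins (op2's response, time 6), exhaustive search finds no witness
sample order op1, op2, op3 stalls at step 2 — op2 pop() → empty has no legal effect
sample order op1, op3, op2 stalls at step 2 — op3 pop() → empty has no legal effect

6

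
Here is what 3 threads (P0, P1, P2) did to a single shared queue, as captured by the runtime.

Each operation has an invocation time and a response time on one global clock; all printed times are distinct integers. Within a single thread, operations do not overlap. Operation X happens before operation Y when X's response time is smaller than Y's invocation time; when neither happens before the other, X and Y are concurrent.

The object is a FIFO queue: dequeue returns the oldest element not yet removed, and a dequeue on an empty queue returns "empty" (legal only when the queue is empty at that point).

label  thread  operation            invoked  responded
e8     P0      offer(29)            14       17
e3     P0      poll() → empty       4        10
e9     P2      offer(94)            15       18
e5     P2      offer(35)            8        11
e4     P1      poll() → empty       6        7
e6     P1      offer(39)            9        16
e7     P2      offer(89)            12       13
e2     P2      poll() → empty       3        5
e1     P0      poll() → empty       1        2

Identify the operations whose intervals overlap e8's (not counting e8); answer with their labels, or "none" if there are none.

e6, e9

concurrent with e8 ([14,17]): every op whose interval crosses 14..17
e1 [1,2]: before
e2 [3,5]: before
e3 [4,10]: before
e4 [6,7]: before
e5 [8,11]: before
e6 [9,16]: concurrent
e7 [12,13]: before
e9 [15,18]: concurrent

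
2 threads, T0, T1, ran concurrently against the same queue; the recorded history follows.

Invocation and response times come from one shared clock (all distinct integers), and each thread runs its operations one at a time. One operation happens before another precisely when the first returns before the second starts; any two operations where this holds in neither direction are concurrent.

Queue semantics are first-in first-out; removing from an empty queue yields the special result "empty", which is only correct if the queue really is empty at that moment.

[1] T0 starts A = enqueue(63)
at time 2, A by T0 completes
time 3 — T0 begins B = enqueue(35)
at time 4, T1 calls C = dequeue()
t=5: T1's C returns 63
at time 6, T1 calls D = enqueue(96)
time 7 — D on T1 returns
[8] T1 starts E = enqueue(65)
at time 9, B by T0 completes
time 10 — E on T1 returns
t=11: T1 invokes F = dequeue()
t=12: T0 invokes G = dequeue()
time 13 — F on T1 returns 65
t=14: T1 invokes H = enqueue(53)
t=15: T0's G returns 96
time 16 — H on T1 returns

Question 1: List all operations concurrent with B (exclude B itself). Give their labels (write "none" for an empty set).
C, D, E

concurrent with B ([3,9]): every op whose interval crosses 3..9
A [1,2]: before
C [4,5]: concurrent
D [6,7]: concurrent
E [8,10]: concurrent
F [11,13]: after
G [12,15]: after
H [14,16]: after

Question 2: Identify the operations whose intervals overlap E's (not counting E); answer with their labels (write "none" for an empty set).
B

E spans [8,10]; an op avoiding the whole window 8..10 is ordered, any other is concurrent
A [1,2]: before
B [3,9]: concurrent
C [4,5]: before
D [6,7]: before
F [11,13]: after
G [12,15]: after
H [14,16]: after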